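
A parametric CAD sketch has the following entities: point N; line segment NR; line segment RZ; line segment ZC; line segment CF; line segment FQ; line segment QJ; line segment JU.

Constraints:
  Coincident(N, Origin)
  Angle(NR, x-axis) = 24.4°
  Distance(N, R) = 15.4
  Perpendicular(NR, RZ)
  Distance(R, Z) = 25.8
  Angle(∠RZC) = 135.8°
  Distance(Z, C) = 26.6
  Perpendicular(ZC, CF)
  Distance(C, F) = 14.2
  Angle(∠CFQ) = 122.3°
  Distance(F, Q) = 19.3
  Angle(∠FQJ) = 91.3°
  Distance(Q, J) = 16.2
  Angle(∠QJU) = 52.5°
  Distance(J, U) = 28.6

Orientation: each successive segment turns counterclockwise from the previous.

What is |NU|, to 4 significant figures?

40.90

N is at the origin; NR runs at 24.4° with length 15.4, so R = (14.02, 6.362). NR ⟂ RZ, so RZ runs at 114.4°; with |RZ| = 25.8, Z = (3.366, 29.86). ∠RZC = 135.8° gives ZC at 158.6° from the x-axis; with |ZC| = 26.6, C = (-21.40, 39.56). The perpendicularity gives CF at right angles to ZC, so CF runs at -111.4°; with |CF| = 14.2, F = (-26.58, 26.34). ∠CFQ = 122.3° gives FQ at -53.70° from the x-axis; with |FQ| = 19.3, Q = (-15.16, 10.79). ∠FQJ = 91.3° gives QJ at 35.00° from the x-axis; with |QJ| = 16.2, J = (-1.885, 20.08). ∠QJU = 52.5° gives JU at 162.5° from the x-axis; with |JU| = 28.6, U = (-29.16, 28.68). Then |NU| = |U − N| = 40.90.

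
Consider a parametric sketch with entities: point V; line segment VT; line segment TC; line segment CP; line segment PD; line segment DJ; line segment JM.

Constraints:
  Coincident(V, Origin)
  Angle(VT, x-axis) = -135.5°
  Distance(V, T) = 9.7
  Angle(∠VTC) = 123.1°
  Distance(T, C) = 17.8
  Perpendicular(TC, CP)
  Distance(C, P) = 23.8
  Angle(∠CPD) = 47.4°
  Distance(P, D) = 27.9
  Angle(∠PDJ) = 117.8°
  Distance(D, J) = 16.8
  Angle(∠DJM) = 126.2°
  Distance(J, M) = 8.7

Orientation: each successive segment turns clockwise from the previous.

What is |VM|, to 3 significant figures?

27.1

∠PDJ = 117.8° gives DJ at -117° from the x-axis; with |DJ| = 16.8, J = (-10.9, -17.5). ∠DJM = 126.2° gives JM at -171° from the x-axis; with |JM| = 8.7, M = (-19.5, -18.9). Then |VM| = |M − V| = 27.1.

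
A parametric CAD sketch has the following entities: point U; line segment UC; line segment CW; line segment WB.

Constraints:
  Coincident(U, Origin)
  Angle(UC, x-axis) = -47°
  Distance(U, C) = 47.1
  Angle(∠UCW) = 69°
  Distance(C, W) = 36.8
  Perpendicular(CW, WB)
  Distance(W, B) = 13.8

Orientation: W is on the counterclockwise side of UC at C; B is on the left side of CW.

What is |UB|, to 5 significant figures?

36.155

∠UCW = 69.0°, so CW runs at -47.0° + (180° − 69.0°) = 64.000° from the x-axis; with |CW| = 36.8, W = C + 36.8·(cos 64.000°, sin 64.000°) = (48.254, -1.3711). CW is perpendicular to WB; with |WB| = 13.8 on the left of CW, B = W + 13.8·(-0.89879, 0.43837) = (35.851, 4.6784). Then |UB| = |B − U| = 36.155.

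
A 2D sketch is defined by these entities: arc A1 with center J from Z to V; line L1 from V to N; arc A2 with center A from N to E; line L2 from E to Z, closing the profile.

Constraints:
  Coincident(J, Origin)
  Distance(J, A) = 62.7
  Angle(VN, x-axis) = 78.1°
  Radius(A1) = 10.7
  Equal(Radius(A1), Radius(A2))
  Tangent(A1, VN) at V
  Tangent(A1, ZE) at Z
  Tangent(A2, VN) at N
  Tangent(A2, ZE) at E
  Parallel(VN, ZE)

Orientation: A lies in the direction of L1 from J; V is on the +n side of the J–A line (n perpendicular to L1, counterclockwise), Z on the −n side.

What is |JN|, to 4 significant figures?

63.61

The slot axis is L1's direction at 78.1°, so u = (cos 78.1°, sin 78.1°) = (0.2062, 0.9785) and n = (−sin 78.1°, cos 78.1°) = (-0.9785, 0.2062). J is at the origin and A lies 62.7 along u from J, so A = 62.7·u = (12.93, 61.35). Tangency of A1 to both parallel lines with radius 10.7 puts V and Z at J ± 10.7·n: V = (-10.47, 2.206), Z = (10.47, -2.206). Equal radii place N and E the same way about A: N = A + 10.7·n = (2.459, 63.56), E = A − 10.7·n = (23.40, 59.15). Then |JN| = |N − J| = 63.61.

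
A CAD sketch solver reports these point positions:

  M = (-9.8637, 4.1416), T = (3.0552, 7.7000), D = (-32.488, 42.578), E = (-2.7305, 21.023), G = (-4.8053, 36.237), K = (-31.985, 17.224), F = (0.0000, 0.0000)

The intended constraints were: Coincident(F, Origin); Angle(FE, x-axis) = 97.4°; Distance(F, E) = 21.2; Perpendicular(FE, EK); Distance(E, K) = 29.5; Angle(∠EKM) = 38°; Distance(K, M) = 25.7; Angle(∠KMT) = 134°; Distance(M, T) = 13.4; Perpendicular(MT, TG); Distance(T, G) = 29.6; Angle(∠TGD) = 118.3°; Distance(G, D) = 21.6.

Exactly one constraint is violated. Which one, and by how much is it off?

Distance(G, D) = 21.6 — off by 6.80.

F = (0.00, 0.00) ✓; FE at 97.40° ✓; |FE| = 21.20 ✓; ∠(FE, EK) = 90.00° ✓; |EK| = 29.50 ✓; ∠EKM = 38.00° ✓; |KM| = 25.70 ✓; ∠KMT = 134.0° ✓; |MT| = 13.40 ✓; ∠(MT, TG) = 90.00° ✓; |TG| = 29.60 ✓; ∠TGD = 118.3° ✓; |GD| = 28.40 ✗.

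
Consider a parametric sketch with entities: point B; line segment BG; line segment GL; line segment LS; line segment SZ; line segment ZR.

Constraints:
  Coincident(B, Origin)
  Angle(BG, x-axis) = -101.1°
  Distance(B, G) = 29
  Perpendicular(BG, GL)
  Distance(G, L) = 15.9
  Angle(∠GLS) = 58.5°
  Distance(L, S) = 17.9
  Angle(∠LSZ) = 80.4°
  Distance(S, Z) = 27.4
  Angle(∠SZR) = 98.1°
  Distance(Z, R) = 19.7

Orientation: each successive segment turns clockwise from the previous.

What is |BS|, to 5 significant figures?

15.218

B is at the origin; BG runs at -101.1° with length 29.0, so G = (-5.5831, -28.457). The perpendicularity gives GL at right angles to BG, so GL runs at 168.90°; with |GL| = 15.9, L = (-21.186, -25.396). ∠GLS = 58.5° gives LS at 47.400° from the x-axis; with |LS| = 17.9, S = (-9.0696, -12.220). Then |BS| = |S − B| = 15.218.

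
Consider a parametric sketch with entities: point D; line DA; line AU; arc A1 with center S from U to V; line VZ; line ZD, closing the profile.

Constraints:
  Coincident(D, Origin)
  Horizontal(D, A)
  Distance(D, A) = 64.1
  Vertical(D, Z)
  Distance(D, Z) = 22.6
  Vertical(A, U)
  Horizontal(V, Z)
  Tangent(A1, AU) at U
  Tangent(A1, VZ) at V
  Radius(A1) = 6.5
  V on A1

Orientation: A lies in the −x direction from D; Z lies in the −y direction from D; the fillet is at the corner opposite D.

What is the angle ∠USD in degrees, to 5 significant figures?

164.38°

D is at the origin; DA is horizontal with |DA| = 64.1 and A on the −x side, so A = (-64.100, 0.0000). DZ is vertical with |DZ| = 22.6 and Z on the −y side, so Z = (0.0000, -22.600). The virtual corner opposite D is at (-64.100, -22.600). A1 meets AU tangentially, so SU is at right angles to AU and the tangent condition forces SV to be normal to VZ, with radius 6.5, so the center S sits 6.5 in from both sides at S = (-57.600, -16.100). That places the tangent points at U = (-64.100, -16.100) on AU and V = (-57.600, -22.600) on VZ. Then cos ∠USD = SU·SD / (|SU||SD|), giving 164.38°.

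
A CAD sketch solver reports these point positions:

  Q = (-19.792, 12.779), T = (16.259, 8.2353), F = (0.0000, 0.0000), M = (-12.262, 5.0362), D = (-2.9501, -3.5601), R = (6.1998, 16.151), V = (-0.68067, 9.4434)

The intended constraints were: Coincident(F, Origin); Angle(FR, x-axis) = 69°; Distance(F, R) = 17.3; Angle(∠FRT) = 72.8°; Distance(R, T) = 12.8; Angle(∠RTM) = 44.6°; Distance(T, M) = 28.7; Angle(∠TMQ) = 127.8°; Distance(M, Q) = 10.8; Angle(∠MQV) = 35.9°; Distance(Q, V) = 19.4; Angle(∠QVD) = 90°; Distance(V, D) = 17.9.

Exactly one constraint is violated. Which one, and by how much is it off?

Distance(V, D) = 17.9 — off by 4.70.

F = (0.00, 0.00) ✓; FR at 69.00° ✓; |FR| = 17.30 ✓; ∠FRT = 72.80° ✓; |RT| = 12.80 ✓; ∠RTM = 44.60° ✓; |TM| = 28.70 ✓; ∠TMQ = 127.8° ✓; |MQ| = 10.80 ✓; ∠MQV = 35.90° ✓; |QV| = 19.40 ✓; ∠QVD = 90.00° ✓; |VD| = 13.20 ✗.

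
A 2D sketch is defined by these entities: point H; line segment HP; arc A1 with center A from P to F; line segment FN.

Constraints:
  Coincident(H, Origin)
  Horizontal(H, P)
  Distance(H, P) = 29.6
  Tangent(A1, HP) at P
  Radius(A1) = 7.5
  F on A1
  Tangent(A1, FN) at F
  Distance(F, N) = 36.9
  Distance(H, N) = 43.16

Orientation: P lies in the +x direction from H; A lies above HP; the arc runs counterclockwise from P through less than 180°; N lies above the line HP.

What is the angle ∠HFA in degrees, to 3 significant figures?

19.1°

H is at the origin; H and P share the same y with |HP| = 29.6 and P on the +x side, so P = (29.6, 0.00). The tangent condition forces AP to be normal to HP, so A = P + (0, 7.5) = (29.6, 7.50). Since AF ⟂ FN (tangency), |AN| = √(7.5² + 36.9²) = 37.7 regardless of where F sits on A1. So N lies on both circle(H, 43.16) and circle(A, 37.7); the above-HP intersection is N = (12.8, 41.2). F is the foot of the tangent from N: F = (35.5, 12.1).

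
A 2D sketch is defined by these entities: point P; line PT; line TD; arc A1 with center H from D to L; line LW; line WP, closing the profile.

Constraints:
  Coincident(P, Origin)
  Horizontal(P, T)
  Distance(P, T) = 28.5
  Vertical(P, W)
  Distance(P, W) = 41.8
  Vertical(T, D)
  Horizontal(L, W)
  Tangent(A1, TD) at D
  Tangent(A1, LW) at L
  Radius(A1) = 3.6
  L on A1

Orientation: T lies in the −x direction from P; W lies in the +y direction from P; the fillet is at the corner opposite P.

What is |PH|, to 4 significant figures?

45.60

P is at the origin; P and T share the same y with |PT| = 28.5 and T on the −x side, so T = (-28.50, 0.000). P and W share the same x with |PW| = 41.8 and W on the +y side, so W = (0.000, 41.80). The virtual corner opposite P is at (-28.50, 41.80). Tangency of A1 to TD means the radius HD is perpendicular to TD and tangency of A1 to LW means the radius HL is perpendicular to LW, with radius 3.6, so the center H sits 3.6 in from both sides at H = (-24.90, 38.20). Then |PH| = |H − P| = 45.60.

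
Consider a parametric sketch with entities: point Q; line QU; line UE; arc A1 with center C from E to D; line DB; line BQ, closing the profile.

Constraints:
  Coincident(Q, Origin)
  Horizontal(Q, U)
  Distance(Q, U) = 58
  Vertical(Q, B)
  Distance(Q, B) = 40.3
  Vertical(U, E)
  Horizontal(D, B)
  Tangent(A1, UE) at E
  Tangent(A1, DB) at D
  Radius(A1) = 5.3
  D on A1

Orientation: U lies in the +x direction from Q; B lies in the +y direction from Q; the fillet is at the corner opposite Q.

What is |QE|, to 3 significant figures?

67.7

Q is at the origin; Q and U share the same y with |QU| = 58.0 and U on the +x side, so U = (58.0, 0.00). Q and B share the same x with |QB| = 40.3 and B on the +y side, so B = (0.00, 40.3). The virtual corner opposite Q is at (58.0, 40.3). Tangency of A1 to UE means the radius CE is perpendicular to UE and since A1 is tangent to DB there, CD ⟂ DB, with radius 5.3, so the center C sits 5.3 in from both sides at C = (52.7, 35.0). That places the tangent points at E = (58.0, 35.0) on UE and D = (52.7, 40.3) on DB. Then |QE| = |E − Q| = 67.7.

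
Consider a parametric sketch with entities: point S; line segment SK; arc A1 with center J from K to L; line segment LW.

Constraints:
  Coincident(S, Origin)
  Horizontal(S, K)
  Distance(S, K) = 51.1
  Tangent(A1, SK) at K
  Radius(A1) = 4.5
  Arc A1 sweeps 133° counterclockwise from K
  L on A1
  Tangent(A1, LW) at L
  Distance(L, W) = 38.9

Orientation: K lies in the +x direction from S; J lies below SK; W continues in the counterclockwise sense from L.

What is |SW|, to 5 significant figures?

82.605

S is at the origin; SK is horizontal with |SK| = 51.1 and K on the +x side, so K = (51.100, 0.0000). The tangent condition forces JK to be normal to SK, so J = K + (0, -4.5) = (51.100, -4.5000). On A1, K sits at bearing 90° from J; a 133° counterclockwise sweep puts L at bearing 223°, so L = J + 4.5·(cos 223°, sin 223°) = (47.809, -7.5690). The tangent condition forces JL to be normal to LW, so LW runs along (−sin 223°, cos 223°); with |LW| = 38.9, W = (74.339, -36.019). Then |SW| = |W − S| = 82.605.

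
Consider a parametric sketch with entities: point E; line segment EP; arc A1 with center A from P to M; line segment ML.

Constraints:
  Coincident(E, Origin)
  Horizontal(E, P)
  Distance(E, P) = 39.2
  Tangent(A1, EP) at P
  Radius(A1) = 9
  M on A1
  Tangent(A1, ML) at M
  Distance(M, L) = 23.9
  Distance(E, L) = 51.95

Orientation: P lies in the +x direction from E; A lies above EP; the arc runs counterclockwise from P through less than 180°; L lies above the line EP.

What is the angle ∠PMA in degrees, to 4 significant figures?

34.24°

Checks: |AM| = 9.000 ✓; ∠(AM, ML) = 90.00° ✓; |ML| = 23.90 ✓; |EL| = 51.95 ✓.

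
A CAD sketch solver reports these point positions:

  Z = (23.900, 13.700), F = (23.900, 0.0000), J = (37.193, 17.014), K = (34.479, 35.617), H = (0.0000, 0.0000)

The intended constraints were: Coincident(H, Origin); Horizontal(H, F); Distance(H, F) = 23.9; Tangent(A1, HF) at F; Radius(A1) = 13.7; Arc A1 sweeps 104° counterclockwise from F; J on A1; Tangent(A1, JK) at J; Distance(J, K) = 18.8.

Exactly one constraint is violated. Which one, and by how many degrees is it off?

Tangent(A1, JK) at J — off by 5.70°.

H = (0.00, 0.00) ✓; H.y = 0.00, F.y = 0.00 ✓; |HF| = 23.90 ✓; ∠(ZF, FH) = 90.00° ✓; |ZF| = 13.70 ✓; bearing(Z→J) − bearing(Z→F) = 104.0° ✓; |ZJ| = 13.70 ✓; ∠(ZJ, JK) = 95.70° ✗; |JK| = 18.80 ✓.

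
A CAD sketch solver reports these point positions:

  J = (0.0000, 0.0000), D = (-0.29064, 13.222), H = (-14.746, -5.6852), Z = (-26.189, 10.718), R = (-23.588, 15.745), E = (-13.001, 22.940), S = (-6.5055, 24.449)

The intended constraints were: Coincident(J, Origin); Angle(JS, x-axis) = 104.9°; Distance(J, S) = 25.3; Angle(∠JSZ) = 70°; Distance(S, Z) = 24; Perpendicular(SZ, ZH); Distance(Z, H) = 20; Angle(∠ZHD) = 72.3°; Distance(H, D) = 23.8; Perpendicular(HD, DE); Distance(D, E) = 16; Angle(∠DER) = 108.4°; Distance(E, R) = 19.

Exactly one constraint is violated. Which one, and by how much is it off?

Distance(E, R) = 19 — off by 6.20.

J = (0.00, 0.00) ✓; JS at 104.9° ✓; |JS| = 25.30 ✓; ∠JSZ = 70.00° ✓; |SZ| = 24.00 ✓; ∠(SZ, ZH) = 90.00° ✓; |ZH| = 20.00 ✓; ∠ZHD = 72.30° ✓; |HD| = 23.80 ✓; ∠(HD, DE) = 90.00° ✓; |DE| = 16.00 ✓; ∠DER = 108.4° ✓; |ER| = 12.80 ✗.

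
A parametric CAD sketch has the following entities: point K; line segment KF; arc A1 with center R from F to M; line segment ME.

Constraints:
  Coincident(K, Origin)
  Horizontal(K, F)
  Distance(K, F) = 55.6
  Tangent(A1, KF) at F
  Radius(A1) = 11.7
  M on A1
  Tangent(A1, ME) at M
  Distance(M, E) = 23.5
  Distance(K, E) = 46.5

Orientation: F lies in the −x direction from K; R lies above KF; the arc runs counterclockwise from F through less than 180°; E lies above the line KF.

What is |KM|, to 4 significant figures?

45.32

K is at the origin; KF is horizontal with |KF| = 55.6 and F on the −x side, so F = (-55.60, 0.000). The tangent condition forces RF to be normal to KF, so R = F + (0, 11.7) = (-55.60, 11.70). Since RM ⟂ ME (tangency), |RE| = √(11.7² + 23.5²) = 26.25 regardless of where M sits on A1. So E lies on both circle(K, 46.5) and circle(R, 26.25); the above-KF intersection is E = (-36.11, 29.29). M is the foot of the tangent from E: M = (-44.71, 7.420).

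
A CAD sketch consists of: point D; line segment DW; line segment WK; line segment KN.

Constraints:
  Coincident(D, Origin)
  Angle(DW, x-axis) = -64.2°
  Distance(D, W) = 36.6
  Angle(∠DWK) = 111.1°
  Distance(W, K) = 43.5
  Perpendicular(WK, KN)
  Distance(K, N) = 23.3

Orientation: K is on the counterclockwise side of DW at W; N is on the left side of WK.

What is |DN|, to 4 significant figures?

57.70

D is at the origin; DW runs at -64.2° with length 36.6, so W = 36.6·(cos -64.2°, sin -64.2°) = (15.93, -32.95). ∠DWK = 111.1°, so WK runs at -64.2° + (180° − 111.1°) = 4.700° from the x-axis; with |WK| = 43.5, K = W + 43.5·(cos 4.700°, sin 4.700°) = (59.28, -29.39). WK ⟂ KN; with |KN| = 23.3 on the left of WK, N = K + 23.3·(-0.08194, 0.9966) = (57.37, -6.166). Then |DN| = |N − D| = 57.70.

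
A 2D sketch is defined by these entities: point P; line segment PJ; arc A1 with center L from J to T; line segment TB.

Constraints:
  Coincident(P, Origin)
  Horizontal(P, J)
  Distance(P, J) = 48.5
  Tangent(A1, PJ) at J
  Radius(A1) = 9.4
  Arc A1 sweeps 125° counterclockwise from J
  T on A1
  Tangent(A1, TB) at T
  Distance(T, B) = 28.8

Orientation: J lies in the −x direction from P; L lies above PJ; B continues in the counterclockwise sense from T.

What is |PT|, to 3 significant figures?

43.4

P is at the origin; PJ is horizontal with |PJ| = 48.5 and J on the −x side, so J = (-48.5, 0.00). Since A1 is tangent to PJ there, LJ ⟂ PJ, so L = J + (0, 9.4) = (-48.5, 9.40). On A1, J sits at bearing -90° from L; a 125° counterclockwise sweep puts T at bearing 35°, so T = L + 9.4·(cos 35°, sin 35°) = (-40.8, 14.8). Then |PT| = |T − P| = 43.4.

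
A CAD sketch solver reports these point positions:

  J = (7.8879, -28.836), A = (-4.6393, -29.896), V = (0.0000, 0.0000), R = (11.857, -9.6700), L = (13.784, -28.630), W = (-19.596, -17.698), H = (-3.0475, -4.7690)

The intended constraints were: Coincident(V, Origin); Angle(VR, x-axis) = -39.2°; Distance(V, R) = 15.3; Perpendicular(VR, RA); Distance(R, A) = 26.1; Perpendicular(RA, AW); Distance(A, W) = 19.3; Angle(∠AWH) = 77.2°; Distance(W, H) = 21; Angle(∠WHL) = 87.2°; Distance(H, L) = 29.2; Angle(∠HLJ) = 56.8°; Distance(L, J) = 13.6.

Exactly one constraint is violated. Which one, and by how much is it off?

Distance(L, J) = 13.6 — off by 7.70.

V = (0.00, 0.00) ✓; VR at -39.20° ✓; |VR| = 15.30 ✓; ∠(VR, RA) = 90.00° ✓; |RA| = 26.10 ✓; ∠(RA, AW) = 90.00° ✓; |AW| = 19.30 ✓; ∠AWH = 77.20° ✓; |WH| = 21.00 ✓; ∠WHL = 87.20° ✓; |HL| = 29.20 ✓; ∠HLJ = 56.80° ✓; |LJ| = 5.900 ✗.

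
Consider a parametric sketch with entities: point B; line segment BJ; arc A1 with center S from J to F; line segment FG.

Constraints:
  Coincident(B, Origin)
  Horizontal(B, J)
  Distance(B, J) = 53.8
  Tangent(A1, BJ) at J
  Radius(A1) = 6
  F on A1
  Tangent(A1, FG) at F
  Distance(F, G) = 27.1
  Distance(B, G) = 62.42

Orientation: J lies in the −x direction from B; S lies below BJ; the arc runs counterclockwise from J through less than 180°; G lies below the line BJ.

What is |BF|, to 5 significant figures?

60.071

Checks: |SF| = 6.000 ✓; ∠(SF, FG) = 90.00° ✓; |FG| = 27.10 ✓; |BG| = 62.42 ✓.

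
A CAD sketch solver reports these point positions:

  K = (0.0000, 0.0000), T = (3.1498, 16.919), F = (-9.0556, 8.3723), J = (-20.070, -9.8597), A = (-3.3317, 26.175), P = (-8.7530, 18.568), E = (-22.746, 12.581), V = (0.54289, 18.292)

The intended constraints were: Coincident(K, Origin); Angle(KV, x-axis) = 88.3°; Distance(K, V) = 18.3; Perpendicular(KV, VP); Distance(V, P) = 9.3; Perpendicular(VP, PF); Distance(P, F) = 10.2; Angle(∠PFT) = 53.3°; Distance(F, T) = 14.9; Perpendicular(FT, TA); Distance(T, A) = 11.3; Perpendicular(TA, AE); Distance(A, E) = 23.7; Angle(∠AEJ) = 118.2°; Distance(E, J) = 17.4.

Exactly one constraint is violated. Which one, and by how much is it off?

Distance(E, J) = 17.4 — off by 5.20.

K = (0.00, 0.00) ✓; KV at 88.30° ✓; |KV| = 18.30 ✓; ∠(KV, VP) = 90.00° ✓; |VP| = 9.300 ✓; ∠(VP, PF) = 90.00° ✓; |PF| = 10.20 ✓; ∠PFT = 53.30° ✓; |FT| = 14.90 ✓; ∠(FT, TA) = 90.00° ✓; |TA| = 11.30 ✓; ∠(TA, AE) = 90.00° ✓; |AE| = 23.70 ✓; ∠AEJ = 118.2° ✓; |EJ| = 22.60 ✗.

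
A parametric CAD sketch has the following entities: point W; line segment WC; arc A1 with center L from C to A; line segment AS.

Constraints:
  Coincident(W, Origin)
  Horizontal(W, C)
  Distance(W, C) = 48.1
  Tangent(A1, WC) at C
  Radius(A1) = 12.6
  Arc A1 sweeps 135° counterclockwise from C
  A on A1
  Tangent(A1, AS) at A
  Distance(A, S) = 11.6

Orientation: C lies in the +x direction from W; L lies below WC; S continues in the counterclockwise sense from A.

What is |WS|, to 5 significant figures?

55.936

On A1, C sits at bearing 90° from L; a 135° counterclockwise sweep puts A at bearing 225°, so A = L + 12.6·(cos 225°, sin 225°) = (39.190, -21.510). Since A1 is tangent to AS there, LA ⟂ AS, so AS runs along (−sin 225°, cos 225°); with |AS| = 11.6, S = (47.393, -29.712). Then |WS| = |S − W| = 55.936.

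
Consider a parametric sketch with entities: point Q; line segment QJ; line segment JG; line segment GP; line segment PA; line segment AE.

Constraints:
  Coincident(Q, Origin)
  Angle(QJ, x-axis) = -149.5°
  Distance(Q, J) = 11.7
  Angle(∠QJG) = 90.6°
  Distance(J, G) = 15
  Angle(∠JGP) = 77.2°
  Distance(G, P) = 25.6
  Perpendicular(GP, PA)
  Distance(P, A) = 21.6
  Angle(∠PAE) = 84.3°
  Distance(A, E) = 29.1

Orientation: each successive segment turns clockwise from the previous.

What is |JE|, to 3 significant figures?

7.83

GP ⟂ PA, so PA runs at -71.7°; with |PA| = 21.6, A = (13.3, -5.56). ∠PAE = 84.3° gives AE at -167° from the x-axis; with |AE| = 29.1, E = (-15.1, -11.9). Then |JE| = |E − J| = 7.83.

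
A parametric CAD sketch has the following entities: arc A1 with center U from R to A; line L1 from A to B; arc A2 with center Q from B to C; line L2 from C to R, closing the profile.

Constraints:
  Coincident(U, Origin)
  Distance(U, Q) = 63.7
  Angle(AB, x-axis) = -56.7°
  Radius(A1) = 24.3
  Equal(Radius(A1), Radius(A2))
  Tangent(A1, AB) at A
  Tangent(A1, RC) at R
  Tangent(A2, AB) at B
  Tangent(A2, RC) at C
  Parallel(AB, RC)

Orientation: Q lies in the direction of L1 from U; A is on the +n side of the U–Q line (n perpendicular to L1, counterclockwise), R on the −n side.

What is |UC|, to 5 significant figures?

68.178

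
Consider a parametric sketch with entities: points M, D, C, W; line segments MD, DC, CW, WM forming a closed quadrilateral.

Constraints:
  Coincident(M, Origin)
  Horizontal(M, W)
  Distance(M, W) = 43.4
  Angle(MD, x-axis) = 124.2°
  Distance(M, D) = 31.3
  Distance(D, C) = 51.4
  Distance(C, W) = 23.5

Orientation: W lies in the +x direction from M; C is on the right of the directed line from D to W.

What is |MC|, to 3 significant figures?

22.6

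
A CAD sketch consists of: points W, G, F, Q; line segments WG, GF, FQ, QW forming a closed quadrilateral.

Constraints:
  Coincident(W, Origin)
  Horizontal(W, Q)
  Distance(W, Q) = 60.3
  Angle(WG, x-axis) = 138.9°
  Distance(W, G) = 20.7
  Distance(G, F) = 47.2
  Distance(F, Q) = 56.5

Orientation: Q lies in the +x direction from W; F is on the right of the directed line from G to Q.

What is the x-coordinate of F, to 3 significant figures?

10.1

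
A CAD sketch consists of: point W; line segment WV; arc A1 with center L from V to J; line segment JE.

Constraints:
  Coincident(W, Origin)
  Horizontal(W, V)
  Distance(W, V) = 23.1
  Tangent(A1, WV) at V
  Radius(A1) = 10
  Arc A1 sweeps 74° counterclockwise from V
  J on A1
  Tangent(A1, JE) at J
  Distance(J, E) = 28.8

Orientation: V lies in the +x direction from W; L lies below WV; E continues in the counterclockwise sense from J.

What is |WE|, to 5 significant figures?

35.366

W is at the origin; W and V share the same y with |WV| = 23.1 and V on the +x side, so V = (23.100, 0.0000). The tangent condition forces LV to be normal to WV, so L = V + (0, -10) = (23.100, -10.000). On A1, V sits at bearing 90° from L; a 74° counterclockwise sweep puts J at bearing 164°, so J = L + 10.0·(cos 164°, sin 164°) = (13.487, -7.2436). Since A1 is tangent to JE there, LJ ⟂ JE, so JE runs along (−sin 164°, cos 164°); with |JE| = 28.8, E = (5.5490, -34.928). Then |WE| = |E − W| = 35.366.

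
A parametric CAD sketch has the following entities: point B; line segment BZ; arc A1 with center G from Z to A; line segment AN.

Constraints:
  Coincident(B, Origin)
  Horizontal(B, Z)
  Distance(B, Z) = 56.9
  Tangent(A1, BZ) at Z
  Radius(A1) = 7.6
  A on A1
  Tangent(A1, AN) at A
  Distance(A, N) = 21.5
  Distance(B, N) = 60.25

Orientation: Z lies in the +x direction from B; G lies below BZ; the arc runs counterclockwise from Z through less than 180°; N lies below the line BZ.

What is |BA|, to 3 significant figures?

50.1

Checks: ∠(GZ, ZB) = 90.00° ✓; |GZ| = 7.600 ✓; |GA| = 7.600 ✓; ∠(GA, AN) = 90.00° ✓; |AN| = 21.50 ✓; |BN| = 60.25 ✓.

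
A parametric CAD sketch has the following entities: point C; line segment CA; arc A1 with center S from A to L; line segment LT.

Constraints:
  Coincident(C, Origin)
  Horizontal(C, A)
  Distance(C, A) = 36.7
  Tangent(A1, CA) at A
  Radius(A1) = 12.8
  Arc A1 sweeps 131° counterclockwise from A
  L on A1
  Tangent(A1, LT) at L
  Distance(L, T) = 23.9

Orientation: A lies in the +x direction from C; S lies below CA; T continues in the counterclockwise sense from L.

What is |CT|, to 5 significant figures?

58.003

C is at the origin; C and A share the same y with |CA| = 36.7 and A on the +x side, so A = (36.700, 0.0000). Since A1 is tangent to CA there, SA ⟂ CA, so S = A + (0, -12.8) = (36.700, -12.800). On A1, A sits at bearing 90° from S; a 131° counterclockwise sweep puts L at bearing 221°, so L = S + 12.8·(cos 221°, sin 221°) = (27.040, -21.198). Since A1 is tangent to LT there, SL ⟂ LT, so LT runs along (−sin 221°, cos 221°); with |LT| = 23.9, T = (42.720, -39.235). Then |CT| = |T − C| = 58.003.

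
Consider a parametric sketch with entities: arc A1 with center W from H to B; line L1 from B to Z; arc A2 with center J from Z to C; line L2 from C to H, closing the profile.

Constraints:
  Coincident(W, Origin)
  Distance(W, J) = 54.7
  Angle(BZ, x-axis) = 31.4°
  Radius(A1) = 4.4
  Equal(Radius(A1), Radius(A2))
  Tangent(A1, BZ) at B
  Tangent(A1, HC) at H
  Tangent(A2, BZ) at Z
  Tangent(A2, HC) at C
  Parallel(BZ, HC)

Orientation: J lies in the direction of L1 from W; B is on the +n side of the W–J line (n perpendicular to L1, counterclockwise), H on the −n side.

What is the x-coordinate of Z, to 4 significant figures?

44.40

Tangency of A1 to both parallel lines with radius 4.4 puts B and H at W ± 4.4·n: B = (-2.292, 3.756), H = (2.292, -3.756). Equal radii place Z and C the same way about J: Z = J + 4.4·n = (44.40, 32.25), C = J − 4.4·n = (48.98, 24.74). So Z.x = 44.40.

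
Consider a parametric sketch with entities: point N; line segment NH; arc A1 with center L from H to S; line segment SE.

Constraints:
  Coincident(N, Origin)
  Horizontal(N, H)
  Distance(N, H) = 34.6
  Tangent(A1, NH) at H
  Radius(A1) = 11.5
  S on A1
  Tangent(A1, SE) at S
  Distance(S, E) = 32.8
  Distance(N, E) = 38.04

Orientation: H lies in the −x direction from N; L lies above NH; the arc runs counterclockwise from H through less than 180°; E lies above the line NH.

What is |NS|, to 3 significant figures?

25.1

N is at the origin; N and H share the same y with |NH| = 34.6 and H on the −x side, so H = (-34.6, 0.00). Tangency of A1 to NH means the radius LH is perpendicular to NH, so L = H + (0, 11.5) = (-34.6, 11.5). Since LS ⟂ SE (tangency), |LE| = √(11.5² + 32.8²) = 34.8 regardless of where S sits on A1. So E lies on both circle(N, 38.04) and circle(L, 34.8); the above-NH intersection is E = (-10.5, 36.6). S is the foot of the tangent from E: S = (-24.1, 6.72).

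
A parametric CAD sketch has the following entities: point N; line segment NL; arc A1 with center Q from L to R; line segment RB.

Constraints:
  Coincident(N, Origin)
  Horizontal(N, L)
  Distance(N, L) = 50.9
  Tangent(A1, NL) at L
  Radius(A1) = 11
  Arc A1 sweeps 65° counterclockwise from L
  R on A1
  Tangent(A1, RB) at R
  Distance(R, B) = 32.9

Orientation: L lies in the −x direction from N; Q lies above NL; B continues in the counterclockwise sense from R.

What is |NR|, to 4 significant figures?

41.42

N is at the origin; NL is horizontal with |NL| = 50.9 and L on the −x side, so L = (-50.90, 0.000). A1 meets NL tangentially, so QL is at right angles to NL, so Q = L + (0, 11) = (-50.90, 11.00). On A1, L sits at bearing -90° from Q; a 65° counterclockwise sweep puts R at bearing -25°, so R = Q + 11.0·(cos -25°, sin -25°) = (-40.93, 6.351). Then |NR| = |R − N| = 41.42.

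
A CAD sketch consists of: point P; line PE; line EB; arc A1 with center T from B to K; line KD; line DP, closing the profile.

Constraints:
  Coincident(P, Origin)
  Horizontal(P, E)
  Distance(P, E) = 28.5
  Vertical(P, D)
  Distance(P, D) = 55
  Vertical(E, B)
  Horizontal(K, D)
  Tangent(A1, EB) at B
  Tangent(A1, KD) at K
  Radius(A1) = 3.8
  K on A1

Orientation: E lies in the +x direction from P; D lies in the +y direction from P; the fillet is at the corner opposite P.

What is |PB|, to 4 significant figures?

58.60

P is at the origin; PE is horizontal with |PE| = 28.5 and E on the +x side, so E = (28.50, 0.000). P and D share the same x with |PD| = 55.0 and D on the +y side, so D = (0.000, 55.00). The virtual corner opposite P is at (28.50, 55.00). Tangency of A1 to EB means the radius TB is perpendicular to EB and since A1 is tangent to KD there, TK ⟂ KD, with radius 3.8, so the center T sits 3.8 in from both sides at T = (24.70, 51.20). That places the tangent points at B = (28.50, 51.20) on EB and K = (24.70, 55.00) on KD. Then |PB| = |B − P| = 58.60.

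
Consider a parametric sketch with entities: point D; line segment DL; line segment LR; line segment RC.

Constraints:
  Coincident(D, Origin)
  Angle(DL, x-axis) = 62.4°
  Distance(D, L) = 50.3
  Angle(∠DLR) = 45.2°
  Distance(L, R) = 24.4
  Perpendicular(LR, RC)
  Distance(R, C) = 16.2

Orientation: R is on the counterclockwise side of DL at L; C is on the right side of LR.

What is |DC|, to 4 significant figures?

53.05

∠DLR = 45.2°, so LR runs at 62.4° + (180° − 45.2°) = 197.2° from the x-axis; with |LR| = 24.4, R = L + 24.4·(cos 197.2°, sin 197.2°) = (-0.005001, 37.36). LR ⟂ RC; with |RC| = 16.2 on the right of LR, C = R + 16.2·(-0.2957, 0.9553) = (-4.795, 52.84). Then |DC| = |C − D| = 53.05.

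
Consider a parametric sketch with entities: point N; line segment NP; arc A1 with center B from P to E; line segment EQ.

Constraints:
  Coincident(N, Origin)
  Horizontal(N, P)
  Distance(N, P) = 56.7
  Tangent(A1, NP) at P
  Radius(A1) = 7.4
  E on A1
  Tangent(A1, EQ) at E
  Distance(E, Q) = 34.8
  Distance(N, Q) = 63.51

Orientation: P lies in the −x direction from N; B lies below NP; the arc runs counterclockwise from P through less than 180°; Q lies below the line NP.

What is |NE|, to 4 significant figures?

64.22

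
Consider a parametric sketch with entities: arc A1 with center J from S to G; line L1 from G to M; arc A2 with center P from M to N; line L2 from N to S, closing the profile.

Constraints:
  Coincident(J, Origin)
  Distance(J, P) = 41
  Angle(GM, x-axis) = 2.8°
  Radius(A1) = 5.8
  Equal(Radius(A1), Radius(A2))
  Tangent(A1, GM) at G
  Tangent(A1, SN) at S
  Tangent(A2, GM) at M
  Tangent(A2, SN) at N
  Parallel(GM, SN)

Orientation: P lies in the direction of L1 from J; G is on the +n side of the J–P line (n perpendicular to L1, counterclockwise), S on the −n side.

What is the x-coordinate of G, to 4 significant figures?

-0.2833

The slot axis is L1's direction at 2.8°, so u = (cos 2.8°, sin 2.8°) = (0.9988, 0.04885) and n = (−sin 2.8°, cos 2.8°) = (-0.04885, 0.9988). J is at the origin and P lies 41.0 along u from J, so P = 41.0·u = (40.95, 2.003). Tangency of A1 to both parallel lines with radius 5.8 puts G and S at J ± 5.8·n: G = (-0.2833, 5.793), S = (0.2833, -5.793). So G.x = -0.2833.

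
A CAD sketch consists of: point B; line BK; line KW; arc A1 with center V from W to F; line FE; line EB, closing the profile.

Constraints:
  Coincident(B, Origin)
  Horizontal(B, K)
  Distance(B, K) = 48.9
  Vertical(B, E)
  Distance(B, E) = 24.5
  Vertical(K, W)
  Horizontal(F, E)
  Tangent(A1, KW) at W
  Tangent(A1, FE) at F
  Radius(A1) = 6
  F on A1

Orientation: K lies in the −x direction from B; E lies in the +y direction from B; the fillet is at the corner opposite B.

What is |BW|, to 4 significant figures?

52.28

B is at the origin; BK is horizontal with |BK| = 48.9 and K on the −x side, so K = (-48.90, 0.000). BE is vertical with |BE| = 24.5 and E on the +y side, so E = (0.000, 24.50). The virtual corner opposite B is at (-48.90, 24.50). Since A1 is tangent to KW there, VW ⟂ KW and A1 meets FE tangentially, so VF is at right angles to FE, with radius 6.0, so the center V sits 6.0 in from both sides at V = (-42.90, 18.50). That places the tangent points at W = (-48.90, 18.50) on KW and F = (-42.90, 24.50) on FE. Then |BW| = |W − B| = 52.28.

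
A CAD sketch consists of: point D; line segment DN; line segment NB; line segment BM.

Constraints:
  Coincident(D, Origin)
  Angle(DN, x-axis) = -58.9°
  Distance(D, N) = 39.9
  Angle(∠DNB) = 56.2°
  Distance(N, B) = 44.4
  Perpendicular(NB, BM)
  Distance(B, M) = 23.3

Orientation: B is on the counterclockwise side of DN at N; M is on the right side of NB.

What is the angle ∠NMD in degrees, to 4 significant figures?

40.84°

D is at the origin; DN runs at -58.9° with length 39.9, so N = 39.9·(cos -58.9°, sin -58.9°) = (20.61, -34.17). ∠DNB = 56.2°, so NB runs at -58.9° + (180° − 56.2°) = 64.90° from the x-axis; with |NB| = 44.4, B = N + 44.4·(cos 64.90°, sin 64.90°) = (39.44, 6.042). NB ⟂ BM; with |BM| = 23.3 on the right of NB, M = B + 23.3·(0.9056, -0.4242) = (60.54, -3.842). Then cos ∠NMD = MN·MD / (|MN||MD|), giving 40.84°.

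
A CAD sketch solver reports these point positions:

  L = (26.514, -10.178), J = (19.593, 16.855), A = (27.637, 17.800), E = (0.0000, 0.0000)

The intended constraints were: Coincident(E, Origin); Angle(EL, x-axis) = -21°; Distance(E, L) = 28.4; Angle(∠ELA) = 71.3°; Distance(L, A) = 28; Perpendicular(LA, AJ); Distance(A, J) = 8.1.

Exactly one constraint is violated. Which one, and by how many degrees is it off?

Perpendicular(LA, AJ) — off by 9.00°.

E = (0.00, 0.00) ✓; EL at -21.00° ✓; |EL| = 28.40 ✓; ∠ELA = 71.30° ✓; |LA| = 28.00 ✓; ∠(LA, AJ) = 99.00° ✗; |AJ| = 8.099 ✓.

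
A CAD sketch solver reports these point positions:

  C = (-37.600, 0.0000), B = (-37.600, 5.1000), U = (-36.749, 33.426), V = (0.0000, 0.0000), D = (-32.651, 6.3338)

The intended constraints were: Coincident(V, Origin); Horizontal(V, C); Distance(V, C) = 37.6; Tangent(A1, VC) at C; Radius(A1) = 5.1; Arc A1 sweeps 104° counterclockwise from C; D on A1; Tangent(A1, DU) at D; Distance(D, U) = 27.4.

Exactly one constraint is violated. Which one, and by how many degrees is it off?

Tangent(A1, DU) at D — off by 5.40°.

V = (0.00, 0.00) ✓; V.y = 0.00, C.y = 0.00 ✓; |VC| = 37.60 ✓; ∠(BC, CV) = 90.00° ✓; |BC| = 5.100 ✓; bearing(B→D) − bearing(B→C) = 104.0° ✓; |BD| = 5.100 ✓; ∠(BD, DU) = 95.40° ✗; |DU| = 27.40 ✓.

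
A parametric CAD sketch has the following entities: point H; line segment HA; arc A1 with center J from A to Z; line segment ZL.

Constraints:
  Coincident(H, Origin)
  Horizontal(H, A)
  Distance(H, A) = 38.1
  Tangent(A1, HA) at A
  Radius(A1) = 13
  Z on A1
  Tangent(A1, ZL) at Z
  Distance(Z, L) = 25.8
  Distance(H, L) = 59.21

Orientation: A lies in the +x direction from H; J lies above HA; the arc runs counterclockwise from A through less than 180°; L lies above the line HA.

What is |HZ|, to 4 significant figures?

53.26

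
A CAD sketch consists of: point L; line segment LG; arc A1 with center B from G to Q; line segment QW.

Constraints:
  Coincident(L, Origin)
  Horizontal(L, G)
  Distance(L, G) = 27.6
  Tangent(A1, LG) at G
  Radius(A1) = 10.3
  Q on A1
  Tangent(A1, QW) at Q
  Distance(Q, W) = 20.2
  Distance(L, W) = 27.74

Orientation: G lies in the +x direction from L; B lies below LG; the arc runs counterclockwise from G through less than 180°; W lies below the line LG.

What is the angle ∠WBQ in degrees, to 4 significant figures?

62.98°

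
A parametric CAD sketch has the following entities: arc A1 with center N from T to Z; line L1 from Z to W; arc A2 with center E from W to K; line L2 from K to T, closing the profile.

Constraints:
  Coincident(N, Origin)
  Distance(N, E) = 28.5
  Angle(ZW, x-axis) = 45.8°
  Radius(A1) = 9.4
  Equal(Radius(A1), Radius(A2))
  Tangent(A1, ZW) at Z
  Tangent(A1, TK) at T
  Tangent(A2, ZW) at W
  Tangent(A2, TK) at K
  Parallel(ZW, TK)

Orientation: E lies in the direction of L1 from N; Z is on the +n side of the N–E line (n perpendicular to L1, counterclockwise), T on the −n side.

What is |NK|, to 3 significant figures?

30.0

The slot axis is L1's direction at 45.8°, so u = (cos 45.8°, sin 45.8°) = (0.697, 0.717) and n = (−sin 45.8°, cos 45.8°) = (-0.717, 0.697). N is at the origin and E lies 28.5 along u from N, so E = 28.5·u = (19.9, 20.4). Tangency of A1 to both parallel lines with radius 9.4 puts Z and T at N ± 9.4·n: Z = (-6.74, 6.55), T = (6.74, -6.55). Equal radii place W and K the same way about E: W = E + 9.4·n = (13.1, 27.0), K = E − 9.4·n = (26.6, 13.9). Then |NK| = |K − N| = 30.0.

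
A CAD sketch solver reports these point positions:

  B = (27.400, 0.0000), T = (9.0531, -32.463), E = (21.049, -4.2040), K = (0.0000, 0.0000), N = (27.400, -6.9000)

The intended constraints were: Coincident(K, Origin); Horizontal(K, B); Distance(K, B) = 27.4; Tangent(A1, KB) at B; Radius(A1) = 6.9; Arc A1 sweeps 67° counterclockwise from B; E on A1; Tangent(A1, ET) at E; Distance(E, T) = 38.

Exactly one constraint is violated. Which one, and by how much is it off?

Distance(E, T) = 38 — off by 7.30.

K = (0.00, 0.00) ✓; K.y = 0.00, B.y = 0.00 ✓; |KB| = 27.40 ✓; ∠(NB, BK) = 90.00° ✓; |NB| = 6.900 ✓; bearing(N→E) − bearing(N→B) = 67.00° ✓; |NE| = 6.900 ✓; ∠(NE, ET) = 90.00° ✓; |ET| = 30.70 ✗.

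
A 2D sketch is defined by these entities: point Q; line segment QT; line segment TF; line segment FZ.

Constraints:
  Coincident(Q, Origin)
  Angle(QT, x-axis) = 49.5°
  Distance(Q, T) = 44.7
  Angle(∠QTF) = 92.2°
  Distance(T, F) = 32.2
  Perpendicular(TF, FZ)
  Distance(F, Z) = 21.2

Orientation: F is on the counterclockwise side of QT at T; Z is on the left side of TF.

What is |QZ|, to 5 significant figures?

41.243

Q is at the origin; QT runs at 49.5° with length 44.7, so T = 44.7·(cos 49.5°, sin 49.5°) = (29.030, 33.990). ∠QTF = 92.2°, so TF runs at 49.5° + (180° − 92.2°) = 137.30° from the x-axis; with |TF| = 32.2, F = T + 32.2·(cos 137.30°, sin 137.30°) = (5.3661, 55.827). The perpendicularity gives FZ at right angles to TF; with |FZ| = 21.2 on the left of TF, Z = F + 21.2·(-0.67816, -0.73491) = (-9.0109, 40.247). Then |QZ| = |Z − Q| = 41.243.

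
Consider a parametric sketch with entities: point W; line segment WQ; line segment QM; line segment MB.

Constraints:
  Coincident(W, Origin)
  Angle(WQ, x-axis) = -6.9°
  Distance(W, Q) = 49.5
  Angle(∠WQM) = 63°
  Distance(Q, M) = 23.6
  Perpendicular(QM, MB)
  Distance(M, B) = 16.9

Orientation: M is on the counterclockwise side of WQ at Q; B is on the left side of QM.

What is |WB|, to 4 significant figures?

27.23

∠WQM = 63.0°, so QM runs at -6.9° + (180° − 63.0°) = 110.1° from the x-axis; with |QM| = 23.6, M = Q + 23.6·(cos 110.1°, sin 110.1°) = (41.03, 16.22). The perpendicularity gives MB at right angles to QM; with |MB| = 16.9 on the left of QM, B = M + 16.9·(-0.9391, -0.3437) = (25.16, 10.41). Then |WB| = |B − W| = 27.23.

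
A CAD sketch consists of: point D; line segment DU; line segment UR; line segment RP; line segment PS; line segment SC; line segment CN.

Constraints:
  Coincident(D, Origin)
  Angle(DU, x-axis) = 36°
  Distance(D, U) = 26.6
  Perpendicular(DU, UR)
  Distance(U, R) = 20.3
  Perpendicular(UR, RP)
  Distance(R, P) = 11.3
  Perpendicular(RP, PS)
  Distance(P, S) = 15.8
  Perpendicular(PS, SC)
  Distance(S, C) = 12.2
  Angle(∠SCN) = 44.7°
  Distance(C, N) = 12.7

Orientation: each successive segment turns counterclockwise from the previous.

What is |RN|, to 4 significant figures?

10.64

D is at the origin; DU runs at 36.0° with length 26.6, so U = (21.52, 15.64). The perpendicularity gives UR at right angles to DU, so UR runs at 126.0°; with |UR| = 20.3, R = (9.588, 32.06). UR ⟂ RP, so RP runs at -144.0°; with |RP| = 11.3, P = (0.4459, 25.42). RP ⟂ PS, so PS runs at -54.00°; with |PS| = 15.8, S = (9.733, 12.63). The perpendicularity gives SC at right angles to PS, so SC runs at 36.00°; with |SC| = 12.2, C = (19.60, 19.80). ∠SCN = 44.7° gives CN at 171.3° from the x-axis; with |CN| = 12.7, N = (7.049, 21.73). Then |RN| = |N − R| = 10.64.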